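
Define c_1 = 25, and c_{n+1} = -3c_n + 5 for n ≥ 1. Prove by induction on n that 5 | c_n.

Base case: c_1 = 25 = 5·5, so 5 | c_1.
Assume 5 | c_k, so c_k = 5t for some integer t.
Then c_{k+1} = -3c_k + 5 = -3·(5t) + 5 = 5(-3t + 1), so 5 | c_{k+1}.
Hence 5 | c_n for every n ≥ 1, by induction.

5 | c_n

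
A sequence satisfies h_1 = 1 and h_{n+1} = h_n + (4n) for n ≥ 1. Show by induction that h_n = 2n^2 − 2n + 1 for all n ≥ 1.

Base case: h_1 = 1, and 2·1^2 − 2·1 + 1 = 1.
Assume h_r = 2r^2 − 2r + 1.
Then h_{r+1} = h_r + (4r) = (2r^2 − 2r + 1) + (4r) = 2r^2 + 2r + 1,
and 2·(r+1)^2 − 2·(r+1) + 1 = 2r^2 + 2r + 1.
By induction, h_n = 2n^2 − 2n + 1 for all n ≥ 1.

h_n = 2n^2 − 2n + 1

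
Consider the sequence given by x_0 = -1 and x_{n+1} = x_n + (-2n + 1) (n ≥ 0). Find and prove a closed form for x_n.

Claim: x_n = -n^2 + 2n − 1.

Base case: x_0 = -1, and -0^2 + 2·0 − 1 = -1.
Assume x_j = -j^2 + 2j − 1.
Then x_{j+1} = x_j + (-2j + 1) = (-j^2 + 2j − 1) + (-2j + 1) = -j^2,
and -(j+1)^2 + 2·(j+1) − 1 = -j^2.
By induction, x_n = -n^2 + 2n − 1 for all n ≥ 0.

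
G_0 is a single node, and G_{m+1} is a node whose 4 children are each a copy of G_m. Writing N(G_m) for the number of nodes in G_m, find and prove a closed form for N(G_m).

Claim: N(G_m) = (4^{m+1} − 1)/3.

Base case: N(G_0) = 1, and (4^{0+1} − 1)/3 = 1.
Assume N(G_j) = (4^{j+1} − 1)/3.
Then N(G_{j+1}) = 1 + 4N(G_j) = 1 + 4·(4^{j+1} − 1)/3 = 1 + (4^{j+2} − 4)/3 = (3 + 4^{j+2} − 4)/3 = (4^{j+2} − 1)/3.
So the formula holds for j+1, and by induction N(G_m) = (4^{m+1} − 1)/3 for all m ≥ 0.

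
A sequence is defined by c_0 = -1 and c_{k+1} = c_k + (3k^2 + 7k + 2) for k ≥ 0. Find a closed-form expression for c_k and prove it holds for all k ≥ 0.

Claim: c_k = k^3 + 2k^2 − k − 1.

Base case: c_0 = -1, and 0^3 + 2·0^2 − 0 − 1 = -1.
Assume c_m = m^3 + 2m^2 − m − 1.
Then c_{m+1} = c_m + (3m^2 + 7m + 2) = (m^3 + 2m^2 − m − 1) + (3m^2 + 7m + 2) = m^3 + 5m^2 + 6m + 1,
and (m+1)^3 + 2·(m+1)^2 − (m+1) − 1 = m^3 + 5m^2 + 6m + 1.
This completes the inductive step, so c_k = k^3 + 2k^2 − k − 1 for all k ≥ 0.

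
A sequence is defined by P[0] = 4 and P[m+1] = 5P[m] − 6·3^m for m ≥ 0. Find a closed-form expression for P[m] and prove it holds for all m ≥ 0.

Claim: P[m] = 5^m + 3·3^m.

Base case: P[0] = 4, and 5^0 + 3·3^0 = 1 + 3 = 4.
Assume P[k] = 5^k + 3·3^k for some k ≥ 0.
Then P[k+1] = 5P[k] − 6·3^k = 5·(5^k + 3·3^k) − 6·3^k = 5^{k+1} + 15·3^k − 6·3^k = 5^{k+1} + 9·3^k = 5^{k+1} + 3·3^{k+1}.
This completes the inductive step, so P[m] = 5^m + 3·3^m for all m ≥ 0.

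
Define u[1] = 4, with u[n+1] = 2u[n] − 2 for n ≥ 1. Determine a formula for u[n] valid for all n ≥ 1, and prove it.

Claim: u[n] = 2^n + 2.

Base case: u[1] = 4, and 2^1 + 2 = 2 + 2 = 4.
Assume u[r] = 2^r + 2 for some r ≥ 1.
Then u[r+1] = 2u[r] − 2 = 2·(2^r + 2) − 2 = 2^{r+1} + 4 − 2 = 2^{r+1} + 2.
By induction, u[n] = 2^n + 2 for all n ≥ 1.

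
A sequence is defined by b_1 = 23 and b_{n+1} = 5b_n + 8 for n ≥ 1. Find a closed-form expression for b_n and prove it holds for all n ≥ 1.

Claim: b_n = 5^{n+1} − 2.

Base case: b_1 = 23, and 5^{1+1} − 2 = 25 − 2 = 23.
Assume b_m = 5^{m+1} − 2 for some m ≥ 1.
Then b_{m+1} = 5b_m + 8 = 5·(5^{m+1} − 2) + 8 = 5^{m+2} − 10 + 8 = 5^{m+2} − 2.
By induction, b_n = 5^{n+1} − 2 for all n ≥ 1.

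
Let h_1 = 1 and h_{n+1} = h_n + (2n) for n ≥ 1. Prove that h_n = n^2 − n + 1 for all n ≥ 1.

Base case: h_1 = 1, and 1^2 − 1 + 1 = 1.
Assume h_m = m^2 − m + 1.
Then h_{m+1} = h_m + (2m) = (m^2 − m + 1) + (2m) = m^2 + m + 1,
and (m+1)^2 − (m+1) + 1 = m^2 + m + 1.
By induction, h_n = n^2 − n + 1 for all n ≥ 1.

h_n = n^2 − n + 1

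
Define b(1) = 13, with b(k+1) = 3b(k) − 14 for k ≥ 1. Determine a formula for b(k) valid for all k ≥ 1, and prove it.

Claim: b(k) = 2·3^k + 7.

Base case: b(1) = 13, and 2·3^1 + 7 = 6 + 7 = 13.
Assume b(r) = 2·3^r + 7 for some r ≥ 1.
Then b(r+1) = 3b(r) − 14 = 3·(2·3^r + 7) − 14 = 6·3^r + 21 − 14 = 2·3^{r+1} + 7.
This completes the inductive step, so b(k) = 2·3^k + 7 for all k ≥ 1.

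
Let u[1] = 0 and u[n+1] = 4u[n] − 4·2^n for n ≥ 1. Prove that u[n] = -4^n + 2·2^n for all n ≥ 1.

Base case: u[1] = 0, and -4^1 + 2·2^1 = -4 + 4 = 0.
Assume u[r] = -4^r + 2·2^r for some r ≥ 1.
Then u[r+1] = 4u[r] − 4·2^r = 4·(-4^r + 2·2^r) − 4·2^r = -4^{r+1} + 8·2^r − 4·2^r = -4^{r+1} + 4·2^r = -4^{r+1} + 2·2^{r+1}.
By induction, u[n] = -4^n + 2·2^n for all n ≥ 1.

u[n] = -4^n + 2·2^n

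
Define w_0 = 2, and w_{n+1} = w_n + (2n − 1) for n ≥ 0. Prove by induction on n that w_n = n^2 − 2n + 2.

Base case: w_0 = 2, and 0^2 − 2·0 + 2 = 2.
Assume w_r = r^2 − 2r + 2.
Then w_{r+1} = w_r + (2r − 1) = (r^2 − 2r + 2) + (2r − 1) = r^2 + 1,
and (r+1)^2 − 2·(r+1) + 2 = r^2 + 1.
This completes the inductive step, so w_n = n^2 − 2n + 2 for all n ≥ 0.

w_n = n^2 − 2n + 2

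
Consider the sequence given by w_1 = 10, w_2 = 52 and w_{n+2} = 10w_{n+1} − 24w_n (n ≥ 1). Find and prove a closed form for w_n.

Claim: w_n = 6^n + 4^n.

Base cases: w_1 = 10 and 6^1 + 4^1 = 10; w_2 = 52 and 6^2 + 4^2 = 52.
Assume w_j = 6^j + 4^j for all 1 ≤ j ≤ m, where m ≥ 2.
Then w_{m+1} = 10w_m − 24w_{m−1} = 10·(6^m + 4^m) − 24·(6^{m−1} + 4^{m−1}) = (10·6 − 24)6^{m−1} + (10·4 − 24)4^{m−1} = 36·6^{m−1} + 16·4^{m−1} = 6^{m+1} + 4^{m+1}.
Hence w_n = 6^n + 4^n for every n ≥ 1, by strong induction.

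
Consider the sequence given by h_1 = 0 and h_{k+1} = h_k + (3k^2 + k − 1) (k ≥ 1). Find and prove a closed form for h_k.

Claim: h_k = k^3 − k^2 − k + 1.

Base case: h_1 = 0, and 1^3 − 1^2 − 1 + 1 = 0.
Assume h_m = m^3 − m^2 − m + 1.
Then h_{m+1} = h_m + (3m^2 + m − 1) = (m^3 − m^2 − m + 1) + (3m^2 + m − 1) = m^3 + 2m^2,
and (m+1)^3 − (m+1)^2 − (m+1) + 1 = m^3 + 2m^2.
By induction, h_k = k^3 − k^2 − k + 1 for all k ≥ 1.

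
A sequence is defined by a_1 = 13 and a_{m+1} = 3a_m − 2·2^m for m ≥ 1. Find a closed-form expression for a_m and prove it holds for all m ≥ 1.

Claim: a_m = 3·3^m + 2·2^m.

Base case: a_1 = 13, and 3·3^1 + 2·2^1 = 9 + 4 = 13.
Assume a_j = 3·3^j + 2·2^j for some j ≥ 1.
Then a_{j+1} = 3a_j − 2·2^j = 3·(3·3^j + 2·2^j) − 2·2^j = 3·3^{j+1} + 6·2^j − 2·2^j = 3·3^{j+1} + 4·2^j = 3·3^{j+1} + 2·2^{j+1}.
This completes the inductive step, so a_m = 3·3^m + 2·2^m for all m ≥ 1.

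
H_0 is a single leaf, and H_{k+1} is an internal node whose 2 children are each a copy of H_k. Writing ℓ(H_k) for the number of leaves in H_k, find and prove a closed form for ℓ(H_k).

Claim: ℓ(H_k) = 2^k.

Base case: ℓ(H_0) = 1, and 2^0 = 1.
Assume ℓ(H_j) = 2^j.
Then ℓ(H_{j+1}) = 2·ℓ(H_j) = 2·2^j = 2^{j+1}.
By induction, ℓ(H_k) = 2^k for all k ≥ 0.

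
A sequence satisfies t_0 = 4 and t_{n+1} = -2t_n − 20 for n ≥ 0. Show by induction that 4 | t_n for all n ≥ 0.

Base case: t_0 = 4 = 4·1, so 4 | t_0.
Assume 4 | t_j, so t_j = 4s for some integer s.
Then t_{j+1} = -2t_j − 20 = -2·(4s) − 20 = 4(-2s − 5), so 4 | t_{j+1}.
This completes the inductive step, so 4 | t_n for all n ≥ 0.

4 | t_n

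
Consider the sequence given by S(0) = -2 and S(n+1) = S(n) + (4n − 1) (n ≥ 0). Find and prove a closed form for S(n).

Claim: S(n) = 2n^2 − 3n − 2.

Base case: S(0) = -2, and 2·0^2 − 3·0 − 2 = -2.
Assume S(m) = 2m^2 − 3m − 2.
Then S(m+1) = S(m) + (4m − 1) = (2m^2 − 3m − 2) + (4m − 1) = 2m^2 + m − 3,
and 2·(m+1)^2 − 3·(m+1) − 2 = 2m^2 + m − 3.
By induction, S(n) = 2n^2 − 3n − 2 for all n ≥ 0.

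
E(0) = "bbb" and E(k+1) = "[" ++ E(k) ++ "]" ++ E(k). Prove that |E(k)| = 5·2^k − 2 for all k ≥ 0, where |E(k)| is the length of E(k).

Base case: |E(0)| = 3, and 5·2^0 − 2 = 3.
Assume |E(r)| = 5·2^r − 2.
Then |E(r+1)| = 1 + |E(r)| + 1 + |E(r)| = 2|E(r)| + 2 = 2(5·2^r − 2) + 2 = 5·2^{r+1} − 4 + 2 = 5·2^{r+1} − 2.
This completes the inductive step, so |E(k)| = 5·2^k − 2 for all k ≥ 0.

|E(k)| = 5·2^k − 2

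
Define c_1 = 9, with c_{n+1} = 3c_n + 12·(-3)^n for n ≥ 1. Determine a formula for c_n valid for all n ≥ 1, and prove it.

Claim: c_n = 3^n − 2·(-3)^n.

Base case: c_1 = 9, and 3^1 − 2·(-3)^1 = 3 + 6 = 9.
Assume c_j = 3^j − 2·(-3)^j for some j ≥ 1.
Then c_{j+1} = 3c_j + 12·(-3)^j = 3·(3^j − 2·(-3)^j) + 12·(-3)^j = 3^{j+1} − 6·(-3)^j + 12·(-3)^j = 3^{j+1} + 6·(-3)^j = 3^{j+1} − 2·(-3)^{j+1}.
So the formula holds for j+1, and by induction c_n = 3^n − 2·(-3)^n for all n ≥ 1.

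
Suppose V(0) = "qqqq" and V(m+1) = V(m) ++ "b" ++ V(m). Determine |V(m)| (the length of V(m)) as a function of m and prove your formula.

Claim: |V(m)| = 5·2^m − 1.

Base case: |V(0)| = 4, and 5·2^0 − 1 = 4.
Assume |V(j)| = 5·2^j − 1.
Then |V(j+1)| = |V(j)| + 1 + |V(j)| = 2|V(j)| + 1 = 2(5·2^j − 1) + 1 = 5·2^{j+1} − 2 + 1 = 5·2^{j+1} − 1.
This completes the inductive step, so |V(m)| = 5·2^m − 1 for all m ≥ 0.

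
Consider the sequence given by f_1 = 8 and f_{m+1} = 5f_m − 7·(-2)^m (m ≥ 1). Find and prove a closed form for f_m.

Claim: f_m = 2·5^m + (-2)^m.

Base case: f_1 = 8, and 2·5^1 + (-2)^1 = 10 − 2 = 8.
Assume f_r = 2·5^r + (-2)^r for some r ≥ 1.
Then f_{r+1} = 5f_r − 7·(-2)^r = 5·(2·5^r + (-2)^r) − 7·(-2)^r = 2·5^{r+1} + 5·(-2)^r − 7·(-2)^r = 2·5^{r+1} − 2·(-2)^r = 2·5^{r+1} + (-2)^{r+1}.
By induction, f_m = 2·5^m + (-2)^m for all m ≥ 1.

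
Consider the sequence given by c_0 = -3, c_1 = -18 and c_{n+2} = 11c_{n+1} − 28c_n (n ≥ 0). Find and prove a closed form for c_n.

Claim: c_n = -4^n − 2·7^n.

Base cases: c_0 = -3 and -4^0 − 2·7^0 = -3; c_1 = -18 and -4^1 − 2·7^1 = -18.
Assume c_i = -4^i − 2·7^i for all 0 ≤ i ≤ j, where j ≥ 1.
Then c_{j+1} = 11c_j − 28c_{j−1} = 11·(-4^j − 2·7^j) − 28·(-4^{j−1} − 2·7^{j−1}) = -(11·4 − 28)4^{j−1} − 2·(11·7 − 28)7^{j−1} = -16·4^{j−1} − 98·7^{j−1} = -4^{j+1} − 2·7^{j+1}.
This completes the inductive step, so c_n = -4^n − 2·7^n for all n ≥ 0.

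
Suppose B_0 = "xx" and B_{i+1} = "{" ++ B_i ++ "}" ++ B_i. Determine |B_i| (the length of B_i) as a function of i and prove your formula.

Claim: |B_i| = 2^{i+2} − 2.

Base case: |B_0| = 2, and 2^{0+2} − 2 = 2.
Assume |B_j| = 2^{j+2} − 2.
Then |B_{j+1}| = 1 + |B_j| + 1 + |B_j| = 2|B_j| + 2 = 2(2^{j+2} − 2) + 2 = 2^{j+3} − 4 + 2 = 2^{j+3} − 2.
So the formula holds for j+1, and by induction |B_i| = 2^{i+2} − 2 for all i ≥ 0.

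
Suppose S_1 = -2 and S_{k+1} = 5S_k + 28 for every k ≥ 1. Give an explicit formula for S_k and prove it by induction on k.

Claim: S_k = 5^k − 7.

Base case: S_1 = -2, and 5^1 − 7 = 5 − 7 = -2.
Assume S_m = 5^m − 7 for some m ≥ 1.
Then S_{m+1} = 5S_m + 28 = 5·(5^m − 7) + 28 = 5^{m+1} − 35 + 28 = 5^{m+1} − 7.
So the formula holds for m+1, and by induction S_k = 5^k − 7 for all k ≥ 1.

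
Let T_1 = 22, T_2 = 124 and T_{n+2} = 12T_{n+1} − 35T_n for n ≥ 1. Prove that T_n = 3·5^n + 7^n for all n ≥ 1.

Base cases: T_1 = 22 and 3·5^1 + 7^1 = 22; T_2 = 124 and 3·5^2 + 7^2 = 124.
Assume T_j = 3·5^j + 7^j for all 1 ≤ j ≤ m, where m ≥ 2.
Then T_{m+1} = 12T_m − 35T_{m−1} = 12·(3·5^m + 7^m) − 35·(3·5^{m−1} + 7^{m−1}) = 3·(12·5 − 35)5^{m−1} + (12·7 − 35)7^{m−1} = 75·5^{m−1} + 49·7^{m−1} = 3·5^{m+1} + 7^{m+1}.
This completes the inductive step, so T_n = 3·5^n + 7^n for all n ≥ 1.

T_n = 3·5^n + 7^n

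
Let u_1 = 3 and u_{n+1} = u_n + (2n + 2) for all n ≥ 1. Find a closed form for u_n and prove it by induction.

Claim: u_n = n^2 + n + 1.

Base case: u_1 = 3, and 1^2 + 1 + 1 = 3.
Assume u_r = r^2 + r + 1.
Then u_{r+1} = u_r + (2r + 2) = (r^2 + r + 1) + (2r + 2) = r^2 + 3r + 3,
and (r+1)^2 + (r+1) + 1 = r^2 + 3r + 3.
Hence u_n = n^2 + n + 1 for every n ≥ 1, by induction.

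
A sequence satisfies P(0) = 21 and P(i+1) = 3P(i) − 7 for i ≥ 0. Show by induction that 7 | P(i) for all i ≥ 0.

Base case: P(0) = 21 = 7·3, so 7 | P(0).
Assume 7 | P(m), so P(m) = 7t for some integer t.
Then P(m+1) = 3P(m) − 7 = 3·(7t) − 7 = 7(3t − 1), so 7 | P(m+1).
This completes the inductive step, so 7 | P(i) for all i ≥ 0.

7 | P(i)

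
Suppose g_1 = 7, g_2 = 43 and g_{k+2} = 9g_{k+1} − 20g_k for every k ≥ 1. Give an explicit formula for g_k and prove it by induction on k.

Claim: g_k = 3·5^k − 2·4^k.

Base cases: g_1 = 7 and 3·5^1 − 2·4^1 = 7; g_2 = 43 and 3·5^2 − 2·4^2 = 43.
Assume g_i = 3·5^i − 2·4^i for all 1 ≤ i ≤ j, where j ≥ 2.
Then g_{j+1} = 9g_j − 20g_{j−1} = 9·(3·5^j − 2·4^j) − 20·(3·5^{j−1} − 2·4^{j−1}) = 3·(9·5 − 20)5^{j−1} − 2·(9·4 − 20)4^{j−1} = 75·5^{j−1} − 32·4^{j−1} = 3·5^{j+1} − 2·4^{j+1}.
This completes the inductive step, so g_k = 3·5^k − 2·4^k for all k ≥ 1.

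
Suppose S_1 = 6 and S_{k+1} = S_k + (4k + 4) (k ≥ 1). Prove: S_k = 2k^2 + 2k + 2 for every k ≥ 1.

Base case: S_1 = 6, and 2·1^2 + 2·1 + 2 = 6.
Assume S_r = 2r^2 + 2r + 2.
Then S_{r+1} = S_r + (4r + 4) = (2r^2 + 2r + 2) + (4r + 4) = 2r^2 + 6r + 6,
and 2·(r+1)^2 + 2·(r+1) + 2 = 2r^2 + 6r + 6.
By induction, S_k = 2k^2 + 2k + 2 for all k ≥ 1.

S_k = 2k^2 + 2k + 2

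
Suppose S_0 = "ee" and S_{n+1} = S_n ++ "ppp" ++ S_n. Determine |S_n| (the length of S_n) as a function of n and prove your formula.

Claim: |S_n| = 5·2^n − 3.

Base case: |S_0| = 2, and 5·2^0 − 3 = 2.
Assume |S_r| = 5·2^r − 3.
Then |S_{r+1}| = |S_r| + 3 + |S_r| = 2|S_r| + 3 = 2(5·2^r − 3) + 3 = 5·2^{r+1} − 6 + 3 = 5·2^{r+1} − 3.
Hence |S_n| = 5·2^n − 3 for every n ≥ 0, by induction.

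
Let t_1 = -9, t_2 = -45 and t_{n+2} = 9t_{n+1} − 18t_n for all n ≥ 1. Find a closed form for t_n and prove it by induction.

Claim: t_n = -3^n − 6^n.

Base cases: t_1 = -9 and -3^1 − 6^1 = -9; t_2 = -45 and -3^2 − 6^2 = -45.
Assume t_i = -3^i − 6^i for all 1 ≤ i ≤ j, where j ≥ 2.
Then t_{j+1} = 9t_j − 18t_{j−1} = 9·(-3^j − 6^j) − 18·(-3^{j−1} − 6^{j−1}) = -(9·3 − 18)3^{j−1} − (9·6 − 18)6^{j−1} = -9·3^{j−1} − 36·6^{j−1} = -3^{j+1} − 6^{j+1}.
This completes the inductive step, so t_n = -3^n − 6^n for all n ≥ 1.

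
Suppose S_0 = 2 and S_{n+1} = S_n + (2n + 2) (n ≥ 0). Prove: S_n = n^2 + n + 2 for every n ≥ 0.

Base case: S_0 = 2, and 0^2 + 0 + 2 = 2.
Assume S_m = m^2 + m + 2.
Then S_{m+1} = S_m + (2m + 2) = (m^2 + m + 2) + (2m + 2) = m^2 + 3m + 4,
and (m+1)^2 + (m+1) + 2 = m^2 + 3m + 4.
This completes the inductive step, so S_n = n^2 + n + 2 for all n ≥ 0.

S_n = n^2 + n + 2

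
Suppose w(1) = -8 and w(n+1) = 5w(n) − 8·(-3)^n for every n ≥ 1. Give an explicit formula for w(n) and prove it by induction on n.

Claim: w(n) = -5^n + (-3)^n.

Base case: w(1) = -8, and -5^1 + (-3)^1 = -5 − 3 = -8.
Assume w(k) = -5^k + (-3)^k for some k ≥ 1.
Then w(k+1) = 5w(k) − 8·(-3)^k = 5·(-5^k + (-3)^k) − 8·(-3)^k = -5^{k+1} + 5·(-3)^k − 8·(-3)^k = -5^{k+1} − 3·(-3)^k = -5^{k+1} + (-3)^{k+1}.
This completes the inductive step, so w(n) = -5^n + (-3)^n for all n ≥ 1.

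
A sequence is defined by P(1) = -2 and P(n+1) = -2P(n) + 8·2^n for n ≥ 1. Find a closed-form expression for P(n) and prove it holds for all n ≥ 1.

Claim: P(n) = 3·(-2)^n + 2·2^n.

Base case: P(1) = -2, and 3·(-2)^1 + 2·2^1 = -6 + 4 = -2.
Assume P(j) = 3·(-2)^j + 2·2^j for some j ≥ 1.
Then P(j+1) = -2P(j) + 8·2^j = -2·(3·(-2)^j + 2·2^j) + 8·2^j = 3·(-2)^{j+1} − 4·2^j + 8·2^j = 3·(-2)^{j+1} + 4·2^j = 3·(-2)^{j+1} + 2·2^{j+1}.
So the formula holds for j+1, and by induction P(n) = 3·(-2)^n + 2·2^n for all n ≥ 1.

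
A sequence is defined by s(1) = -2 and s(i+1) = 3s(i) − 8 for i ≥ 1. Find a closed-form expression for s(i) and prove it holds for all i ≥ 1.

Claim: s(i) = -2·3^i + 4.

Base case: s(1) = -2, and -2·3^1 + 4 = -6 + 4 = -2.
Assume s(k) = -2·3^k + 4 for some k ≥ 1.
Then s(k+1) = 3s(k) − 8 = 3·(-2·3^k + 4) − 8 = -6·3^k + 12 − 8 = -2·3^{k+1} + 4.
By induction, s(i) = -2·3^i + 4 for all i ≥ 1.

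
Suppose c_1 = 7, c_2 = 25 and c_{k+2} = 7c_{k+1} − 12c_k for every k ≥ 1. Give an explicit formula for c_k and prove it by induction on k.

Claim: c_k = 3^k + 4^k.

Base cases: c_1 = 7 and 3^1 + 4^1 = 7; c_2 = 25 and 3^2 + 4^2 = 25.
Assume c_j = 3^j + 4^j for all 1 ≤ j ≤ m, where m ≥ 2.
Then c_{m+1} = 7c_m − 12c_{m−1} = 7·(3^m + 4^m) − 12·(3^{m−1} + 4^{m−1}) = (7·3 − 12)3^{m−1} + (7·4 − 12)4^{m−1} = 9·3^{m−1} + 16·4^{m−1} = 3^{m+1} + 4^{m+1}.
By strong induction, c_k = 3^k + 4^k for all k ≥ 1.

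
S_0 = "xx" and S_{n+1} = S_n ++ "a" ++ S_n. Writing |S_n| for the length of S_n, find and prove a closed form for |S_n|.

Claim: |S_n| = 3·2^n − 1.

Base case: |S_0| = 2, and 3·2^0 − 1 = 2.
Assume |S_j| = 3·2^j − 1.
Then |S_{j+1}| = |S_j| + 1 + |S_j| = 2|S_j| + 1 = 2(3·2^j − 1) + 1 = 3·2^{j+1} − 2 + 1 = 3·2^{j+1} − 1.
By induction, |S_n| = 3·2^n − 1 for all n ≥ 0.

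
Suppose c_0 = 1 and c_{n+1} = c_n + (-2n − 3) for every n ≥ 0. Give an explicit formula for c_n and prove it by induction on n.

Claim: c_n = -n^2 − 2n + 1.

Base case: c_0 = 1, and -0^2 − 2·0 + 1 = 1.
Assume c_r = -r^2 − 2r + 1.
Then c_{r+1} = c_r + (-2r − 3) = (-r^2 − 2r + 1) + (-2r − 3) = -r^2 − 4r − 2,
and -(r+1)^2 − 2·(r+1) + 1 = -r^2 − 4r − 2.
Hence c_n = -n^2 − 2n + 1 for every n ≥ 0, by induction.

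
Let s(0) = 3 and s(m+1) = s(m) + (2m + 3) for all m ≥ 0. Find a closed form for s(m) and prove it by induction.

Claim: s(m) = m^2 + 2m + 3.

Base case: s(0) = 3, and 0^2 + 2·0 + 3 = 3.
Assume s(r) = r^2 + 2r + 3.
Then s(r+1) = s(r) + (2r + 3) = (r^2 + 2r + 3) + (2r + 3) = r^2 + 4r + 6,
and (r+1)^2 + 2·(r+1) + 3 = r^2 + 4r + 6.
This completes the inductive step, so s(m) = m^2 + 2m + 3 for all m ≥ 0.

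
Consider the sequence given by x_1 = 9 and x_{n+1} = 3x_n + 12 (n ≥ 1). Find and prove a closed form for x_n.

Claim: x_n = 5·3^n − 6.

Base case: x_1 = 9, and 5·3^1 − 6 = 15 − 6 = 9.
Assume x_j = 5·3^j − 6 for some j ≥ 1.
Then x_{j+1} = 3x_j + 12 = 3·(5·3^j − 6) + 12 = 15·3^j − 18 + 12 = 5·3^{j+1} − 6.
So the formula holds for j+1, and by induction x_n = 5·3^n − 6 for all n ≥ 1.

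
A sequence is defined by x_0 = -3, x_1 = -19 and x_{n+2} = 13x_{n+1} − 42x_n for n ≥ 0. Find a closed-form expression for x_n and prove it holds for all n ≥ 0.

Claim: x_n = -7^n − 2·6^n.

Base cases: x_0 = -3 and -7^0 − 2·6^0 = -3; x_1 = -19 and -7^1 − 2·6^1 = -19.
Assume x_j = -7^j − 2·6^j for all 0 ≤ j ≤ r, where r ≥ 1.
Then x_{r+1} = 13x_r − 42x_{r−1} = 13·(-7^r − 2·6^r) − 42·(-7^{r−1} − 2·6^{r−1}) = -(13·7 − 42)7^{r−1} − 2·(13·6 − 42)6^{r−1} = -49·7^{r−1} − 72·6^{r−1} = -7^{r+1} − 2·6^{r+1}.
By strong induction, x_n = -7^n − 2·6^n for all n ≥ 0.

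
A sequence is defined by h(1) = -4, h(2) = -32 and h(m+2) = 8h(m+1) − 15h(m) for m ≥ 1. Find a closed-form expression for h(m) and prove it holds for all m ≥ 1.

Claim: h(m) = 2·3^m − 2·5^m.

Base cases: h(1) = -4 and 2·3^1 − 2·5^1 = -4; h(2) = -32 and 2·3^2 − 2·5^2 = -32.
Assume h(j) = 2·3^j − 2·5^j for all 1 ≤ j ≤ k, where k ≥ 2.
Then h(k+1) = 8h(k) − 15h(k−1) = 8·(2·3^k − 2·5^k) − 15·(2·3^{k−1} − 2·5^{k−1}) = 2·(8·3 − 15)3^{k−1} − 2·(8·5 − 15)5^{k−1} = 18·3^{k−1} − 50·5^{k−1} = 2·3^{k+1} − 2·5^{k+1}.
So the formula holds for k+1, and by strong induction h(m) = 2·3^m − 2·5^m for all m ≥ 1.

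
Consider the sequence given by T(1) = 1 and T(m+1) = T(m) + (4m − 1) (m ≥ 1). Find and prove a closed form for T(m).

Claim: T(m) = 2m^2 − 3m + 2.

Base case: T(1) = 1, and 2·1^2 − 3·1 + 2 = 1.
Assume T(r) = 2r^2 − 3r + 2.
Then T(r+1) = T(r) + (4r − 1) = (2r^2 − 3r + 2) + (4r − 1) = 2r^2 + r + 1,
and 2·(r+1)^2 − 3·(r+1) + 2 = 2r^2 + r + 1.
This completes the inductive step, so T(m) = 2m^2 − 3m + 2 for all m ≥ 1.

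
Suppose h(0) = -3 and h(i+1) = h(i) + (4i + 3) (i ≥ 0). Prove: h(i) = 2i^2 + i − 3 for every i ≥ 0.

Base case: h(0) = -3, and 2·0^2 + 0 − 3 = -3.
Assume h(r) = 2r^2 + r − 3.
Then h(r+1) = h(r) + (4r + 3) = (2r^2 + r − 3) + (4r + 3) = 2r^2 + 5r,
and 2·(r+1)^2 + (r+1) − 3 = 2r^2 + 5r.
Hence h(i) = 2i^2 + i − 3 for every i ≥ 0, by induction.

h(i) = 2i^2 + i − 3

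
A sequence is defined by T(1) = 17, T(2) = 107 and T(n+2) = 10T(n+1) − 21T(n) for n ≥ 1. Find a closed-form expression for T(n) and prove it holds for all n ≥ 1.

Claim: T(n) = 3^n + 2·7^n.

Base cases: T(1) = 17 and 3^1 + 2·7^1 = 17; T(2) = 107 and 3^2 + 2·7^2 = 107.
Assume T(i) = 3^i + 2·7^i for all 1 ≤ i ≤ j, where j ≥ 2.
Then T(j+1) = 10T(j) − 21T(j−1) = 10·(3^j + 2·7^j) − 21·(3^{j−1} + 2·7^{j−1}) = (10·3 − 21)3^{j−1} + 2·(10·7 − 21)7^{j−1} = 9·3^{j−1} + 98·7^{j−1} = 3^{j+1} + 2·7^{j+1}.
By strong induction, T(n) = 3^n + 2·7^n for all n ≥ 1.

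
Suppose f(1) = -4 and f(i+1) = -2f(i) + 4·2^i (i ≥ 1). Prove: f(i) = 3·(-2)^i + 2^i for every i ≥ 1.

Base case: f(1) = -4, and 3·(-2)^1 + 2^1 = -6 + 2 = -4.
Assume f(r) = 3·(-2)^r + 2^r for some r ≥ 1.
Then f(r+1) = -2f(r) + 4·2^r = -2·(3·(-2)^r + 2^r) + 4·2^r = 3·(-2)^{r+1} − 2·2^r + 4·2^r = 3·(-2)^{r+1} + 2·2^r = 3·(-2)^{r+1} + 2^{r+1}.
So the formula holds for r+1, and by induction f(i) = 3·(-2)^i + 2^i for all i ≥ 1.

f(i) = 3·(-2)^i + 2^i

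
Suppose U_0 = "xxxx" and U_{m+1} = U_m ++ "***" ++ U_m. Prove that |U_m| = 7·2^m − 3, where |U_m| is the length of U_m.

Base case: |U_0| = 4, and 7·2^0 − 3 = 4.
Assume |U_k| = 7·2^k − 3.
Then |U_{k+1}| = |U_k| + 3 + |U_k| = 2|U_k| + 3 = 2(7·2^k − 3) + 3 = 7·2^{k+1} − 6 + 3 = 7·2^{k+1} − 3.
Hence |U_m| = 7·2^m − 3 for every m ≥ 0, by induction.

|U_m| = 7·2^m − 3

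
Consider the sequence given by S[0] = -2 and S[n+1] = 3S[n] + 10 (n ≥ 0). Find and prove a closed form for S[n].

Claim: S[n] = 3^{n+1} − 5.

Base case: S[0] = -2, and 3^{0+1} − 5 = 3 − 5 = -2.
Assume S[m] = 3^{m+1} − 5 for some m ≥ 0.
Then S[m+1] = 3S[m] + 10 = 3·(3^{m+1} − 5) + 10 = 3^{m+2} − 15 + 10 = 3^{m+2} − 5.
So the formula holds for m+1, and by induction S[n] = 3^{n+1} − 5 for all n ≥ 0.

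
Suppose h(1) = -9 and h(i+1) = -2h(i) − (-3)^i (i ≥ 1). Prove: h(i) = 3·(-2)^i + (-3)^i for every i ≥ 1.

Base case: h(1) = -9, and 3·(-2)^1 + (-3)^1 = -6 − 3 = -9.
Assume h(k) = 3·(-2)^k + (-3)^k for some k ≥ 1.
Then h(k+1) = -2h(k) − (-3)^k = -2·(3·(-2)^k + (-3)^k) − (-3)^k = 3·(-2)^{k+1} − 2·(-3)^k − (-3)^k = 3·(-2)^{k+1} − 3·(-3)^k = 3·(-2)^{k+1} + (-3)^{k+1}.
Hence h(i) = 3·(-2)^i + (-3)^i for every i ≥ 1, by induction.

h(i) = 3·(-2)^i + (-3)^i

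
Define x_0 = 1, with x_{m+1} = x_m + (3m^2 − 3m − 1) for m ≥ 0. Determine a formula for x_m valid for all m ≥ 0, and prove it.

Claim: x_m = m^3 − 3m^2 + m + 1.

Base case: x_0 = 1, and 0^3 − 3·0^2 + 0 + 1 = 1.
Assume x_k = k^3 − 3k^2 + k + 1.
Then x_{k+1} = x_k + (3k^2 − 3k − 1) = (k^3 − 3k^2 + k + 1) + (3k^2 − 3k − 1) = k^3 − 2k,
and (k+1)^3 − 3·(k+1)^2 + (k+1) + 1 = k^3 − 2k.
Hence x_m = m^3 − 3m^2 + m + 1 for every m ≥ 0, by induction.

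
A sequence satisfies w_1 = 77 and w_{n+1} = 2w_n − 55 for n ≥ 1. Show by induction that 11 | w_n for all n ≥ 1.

Base case: w_1 = 77 = 11·7, so 11 | w_1.
Assume 11 | w_m, so w_m = 11t for some integer t.
Then w_{m+1} = 2w_m − 55 = 2·(11t) − 55 = 11(2t − 5), so 11 | w_{m+1}.
Hence 11 | w_n for every n ≥ 1, by induction.

11 | w_n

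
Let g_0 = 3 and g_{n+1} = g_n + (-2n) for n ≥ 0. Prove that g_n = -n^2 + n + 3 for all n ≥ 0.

Base case: g_0 = 3, and -0^2 + 0 + 3 = 3.
Assume g_k = -k^2 + k + 3.
Then g_{k+1} = g_k + (-2k) = (-k^2 + k + 3) + (-2k) = -k^2 − k + 3,
and -(k+1)^2 + (k+1) + 3 = -k^2 − k + 3.
Hence g_n = -n^2 + n + 3 for every n ≥ 0, by induction.

g_n = -n^2 + n + 3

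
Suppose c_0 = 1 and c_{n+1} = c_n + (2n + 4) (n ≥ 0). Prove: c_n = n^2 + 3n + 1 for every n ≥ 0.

Base case: c_0 = 1, and 0^2 + 3·0 + 1 = 1.
Assume c_j = j^2 + 3j + 1.
Then c_{j+1} = c_j + (2j + 4) = (j^2 + 3j + 1) + (2j + 4) = j^2 + 5j + 5,
and (j+1)^2 + 3·(j+1) + 1 = j^2 + 5j + 5.
This completes the inductive step, so c_n = n^2 + 3n + 1 for all n ≥ 0.

c_n = n^2 + 3n + 1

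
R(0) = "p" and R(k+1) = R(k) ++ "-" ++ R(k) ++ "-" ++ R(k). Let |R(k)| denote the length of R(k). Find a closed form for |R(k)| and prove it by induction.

Claim: |R(k)| = 2·3^k − 1.

Base case: |R(0)| = 1, and 2·3^0 − 1 = 1.
Assume |R(m)| = 2·3^m − 1.
Then |R(m+1)| = 3|R(m)| + 2 = 3(2·3^m − 1) + 2 = 2·3^{m+1} − 3 + 2 = 2·3^{m+1} − 1.
So the formula holds for m+1, and by induction |R(k)| = 2·3^k − 1 for all k ≥ 0.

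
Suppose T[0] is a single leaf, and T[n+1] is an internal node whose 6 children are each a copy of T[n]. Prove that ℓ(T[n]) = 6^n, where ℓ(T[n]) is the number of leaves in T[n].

Base case: ℓ(T[0]) = 1, and 6^0 = 1.
Assume ℓ(T[j]) = 6^j.
Then ℓ(T[j+1]) = 6·ℓ(T[j]) = 6·6^j = 6^{j+1}.
So the formula holds for j+1, and by induction ℓ(T[n]) = 6^n for all n ≥ 0.

ℓ(T[n]) = 6^n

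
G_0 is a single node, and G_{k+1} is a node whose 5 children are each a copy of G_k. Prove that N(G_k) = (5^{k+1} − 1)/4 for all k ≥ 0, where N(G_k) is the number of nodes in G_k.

Base case: N(G_0) = 1, and (5^{0+1} − 1)/4 = 1.
Assume N(G_j) = (5^{j+1} − 1)/4.
Then N(G_{j+1}) = 1 + 5N(G_j) = 1 + 5·(5^{j+1} − 1)/4 = 1 + (5^{j+2} − 5)/4 = (4 + 5^{j+2} − 5)/4 = (5^{j+2} − 1)/4.
Hence N(G_k) = (5^{k+1} − 1)/4 for every k ≥ 0, by induction.

N(G_k) = (5^{k+1} − 1)/4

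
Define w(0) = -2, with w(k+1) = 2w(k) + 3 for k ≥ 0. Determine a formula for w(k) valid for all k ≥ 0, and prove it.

Claim: w(k) = 2^k − 3.

Base case: w(0) = -2, and 2^0 − 3 = 1 − 3 = -2.
Assume w(r) = 2^r − 3 for some r ≥ 0.
Then w(r+1) = 2w(r) + 3 = 2·(2^r − 3) + 3 = 2^{r+1} − 6 + 3 = 2^{r+1} − 3.
So the formula holds for r+1, and by induction w(k) = 2^k − 3 for all k ≥ 0.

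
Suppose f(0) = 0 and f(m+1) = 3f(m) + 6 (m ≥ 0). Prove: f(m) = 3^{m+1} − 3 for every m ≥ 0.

Base case: f(0) = 0, and 3^{0+1} − 3 = 3 − 3 = 0.
Assume f(r) = 3^{r+1} − 3 for some r ≥ 0.
Then f(r+1) = 3f(r) + 6 = 3·(3^{r+1} − 3) + 6 = 3^{r+2} − 9 + 6 = 3^{r+2} − 3.
By induction, f(m) = 3^{m+1} − 3 for all m ≥ 0.

f(m) = 3^{m+1} − 3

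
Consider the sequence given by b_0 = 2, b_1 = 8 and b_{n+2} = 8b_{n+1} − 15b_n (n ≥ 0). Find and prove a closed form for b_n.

Claim: b_n = 5^n + 3^n.

Base cases: b_0 = 2 and 5^0 + 3^0 = 2; b_1 = 8 and 5^1 + 3^1 = 8.
Assume b_i = 5^i + 3^i for all 0 ≤ i ≤ j, where j ≥ 1.
Then b_{j+1} = 8b_j − 15b_{j−1} = 8·(5^j + 3^j) − 15·(5^{j−1} + 3^{j−1}) = (8·5 − 15)5^{j−1} + (8·3 − 15)3^{j−1} = 25·5^{j−1} + 9·3^{j−1} = 5^{j+1} + 3^{j+1}.
Hence b_n = 5^n + 3^n for every n ≥ 0, by strong induction.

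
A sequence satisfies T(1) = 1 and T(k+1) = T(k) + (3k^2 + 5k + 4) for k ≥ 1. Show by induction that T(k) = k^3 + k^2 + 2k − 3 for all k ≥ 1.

Base case: T(1) = 1, and 1^3 + 1^2 + 2·1 − 3 = 1.
Assume T(j) = j^3 + j^2 + 2j − 3.
Then T(j+1) = T(j) + (3j^2 + 5j + 4) = (j^3 + j^2 + 2j − 3) + (3j^2 + 5j + 4) = j^3 + 4j^2 + 7j + 1,
and (j+1)^3 + (j+1)^2 + 2·(j+1) − 3 = j^3 + 4j^2 + 7j + 1.
By induction, T(k) = k^3 + k^2 + 2k − 3 for all k ≥ 1.

T(k) = k^3 + k^2 + 2k − 3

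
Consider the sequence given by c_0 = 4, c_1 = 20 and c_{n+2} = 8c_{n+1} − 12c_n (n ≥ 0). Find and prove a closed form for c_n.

Claim: c_n = 3·6^n + 2^n.

Base cases: c_0 = 4 and 3·6^0 + 2^0 = 4; c_1 = 20 and 3·6^1 + 2^1 = 20.
Assume c_j = 3·6^j + 2^j for all 0 ≤ j ≤ r, where r ≥ 1.
Then c_{r+1} = 8c_r − 12c_{r−1} = 8·(3·6^r + 2^r) − 12·(3·6^{r−1} + 2^{r−1}) = 3·(8·6 − 12)6^{r−1} + (8·2 − 12)2^{r−1} = 108·6^{r−1} + 4·2^{r−1} = 3·6^{r+1} + 2^{r+1}.
By strong induction, c_n = 3·6^n + 2^n for all n ≥ 0.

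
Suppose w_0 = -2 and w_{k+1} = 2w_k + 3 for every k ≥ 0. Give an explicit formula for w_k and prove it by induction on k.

Claim: w_k = 2^k − 3.

Base case: w_0 = -2, and 2^0 − 3 = 1 − 3 = -2.
Assume w_j = 2^j − 3 for some j ≥ 0.
Then w_{j+1} = 2w_j + 3 = 2·(2^j − 3) + 3 = 2^{j+1} − 6 + 3 = 2^{j+1} − 3.
By induction, w_k = 2^k − 3 for all k ≥ 0.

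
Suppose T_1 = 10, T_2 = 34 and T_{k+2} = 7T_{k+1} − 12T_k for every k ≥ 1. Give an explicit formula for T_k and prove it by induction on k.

Claim: T_k = 2·3^k + 4^k.

Base cases: T_1 = 10 and 2·3^1 + 4^1 = 10; T_2 = 34 and 2·3^2 + 4^2 = 34.
Assume T_i = 2·3^i + 4^i for all 1 ≤ i ≤ j, where j ≥ 2.
Then T_{j+1} = 7T_j − 12T_{j−1} = 7·(2·3^j + 4^j) − 12·(2·3^{j−1} + 4^{j−1}) = 2·(7·3 − 12)3^{j−1} + (7·4 − 12)4^{j−1} = 18·3^{j−1} + 16·4^{j−1} = 2·3^{j+1} + 4^{j+1}.
This completes the inductive step, so T_k = 2·3^k + 4^k for all k ≥ 1.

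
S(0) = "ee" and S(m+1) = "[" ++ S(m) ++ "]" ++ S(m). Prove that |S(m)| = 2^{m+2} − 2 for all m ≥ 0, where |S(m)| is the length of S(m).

Base case: |S(0)| = 2, and 2^{0+2} − 2 = 2.
Assume |S(k)| = 2^{k+2} − 2.
Then |S(k+1)| = 1 + |S(k)| + 1 + |S(k)| = 2|S(k)| + 2 = 2(2^{k+2} − 2) + 2 = 2^{k+3} − 4 + 2 = 2^{k+3} − 2.
This completes the inductive step, so |S(m)| = 2^{m+2} − 2 for all m ≥ 0.

|S(m)| = 2^{m+2} − 2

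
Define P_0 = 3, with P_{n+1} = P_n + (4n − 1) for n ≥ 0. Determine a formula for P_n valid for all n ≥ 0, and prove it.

Claim: P_n = 2n^2 − 3n + 3.

Base case: P_0 = 3, and 2·0^2 − 3·0 + 3 = 3.
Assume P_j = 2j^2 − 3j + 3.
Then P_{j+1} = P_j + (4j − 1) = (2j^2 − 3j + 3) + (4j − 1) = 2j^2 + j + 2,
and 2·(j+1)^2 − 3·(j+1) + 3 = 2j^2 + j + 2.
By induction, P_n = 2n^2 − 3n + 3 for all n ≥ 0.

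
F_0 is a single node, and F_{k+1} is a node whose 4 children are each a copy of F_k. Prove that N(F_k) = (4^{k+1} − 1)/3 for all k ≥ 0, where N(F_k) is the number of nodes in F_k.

Base case: N(F_0) = 1, and (4^{0+1} − 1)/3 = 1.
Assume N(F_j) = (4^{j+1} − 1)/3.
Then N(F_{j+1}) = 1 + 4N(F_j) = 1 + 4·(4^{j+1} − 1)/3 = 1 + (4^{j+2} − 4)/3 = (3 + 4^{j+2} − 4)/3 = (4^{j+2} − 1)/3.
By induction, N(F_k) = (4^{k+1} − 1)/3 for all k ≥ 0.

N(F_k) = (4^{k+1} − 1)/3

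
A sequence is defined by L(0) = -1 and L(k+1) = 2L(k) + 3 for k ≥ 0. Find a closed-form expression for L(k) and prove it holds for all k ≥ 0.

Claim: L(k) = 2^{k+1} − 3.

Base case: L(0) = -1, and 2^{0+1} − 3 = 2 − 3 = -1.
Assume L(r) = 2^{r+1} − 3 for some r ≥ 0.
Then L(r+1) = 2L(r) + 3 = 2·(2^{r+1} − 3) + 3 = 2^{r+2} − 6 + 3 = 2^{r+2} − 3.
Hence L(k) = 2^{k+1} − 3 for every k ≥ 0, by induction.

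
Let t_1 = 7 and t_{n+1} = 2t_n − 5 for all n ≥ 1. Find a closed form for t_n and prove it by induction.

Claim: t_n = 2^n + 5.

Base case: t_1 = 7, and 2^1 + 5 = 2 + 5 = 7.
Assume t_r = 2^r + 5 for some r ≥ 1.
Then t_{r+1} = 2t_r − 5 = 2·(2^r + 5) − 5 = 2^{r+1} + 10 − 5 = 2^{r+1} + 5.
Hence t_n = 2^n + 5 for every n ≥ 1, by induction.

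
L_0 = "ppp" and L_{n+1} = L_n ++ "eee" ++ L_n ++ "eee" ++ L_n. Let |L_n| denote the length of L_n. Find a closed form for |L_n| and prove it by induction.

Claim: |L_n| = 6·3^n − 3.

Base case: |L_0| = 3, and 6·3^0 − 3 = 3.
Assume |L_m| = 6·3^m − 3.
Then |L_{m+1}| = 3|L_m| + 6 = 3(6·3^m − 3) + 6 = 6·3^{m+1} − 9 + 6 = 6·3^{m+1} − 3.
Hence |L_n| = 6·3^n − 3 for every n ≥ 0, by induction.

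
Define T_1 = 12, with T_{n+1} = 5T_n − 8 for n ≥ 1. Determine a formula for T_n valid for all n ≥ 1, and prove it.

Claim: T_n = 2·5^n + 2.

Base case: T_1 = 12, and 2·5^1 + 2 = 10 + 2 = 12.
Assume T_j = 2·5^j + 2 for some j ≥ 1.
Then T_{j+1} = 5T_j − 8 = 5·(2·5^j + 2) − 8 = 10·5^j + 10 − 8 = 2·5^{j+1} + 2.
Hence T_n = 2·5^n + 2 for every n ≥ 1, by induction.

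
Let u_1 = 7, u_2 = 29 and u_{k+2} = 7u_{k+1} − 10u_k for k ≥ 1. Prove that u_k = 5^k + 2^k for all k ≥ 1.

Base cases: u_1 = 7 and 5^1 + 2^1 = 7; u_2 = 29 and 5^2 + 2^2 = 29.
Assume u_i = 5^i + 2^i for all 1 ≤ i ≤ j, where j ≥ 2.
Then u_{j+1} = 7u_j − 10u_{j−1} = 7·(5^j + 2^j) − 10·(5^{j−1} + 2^{j−1}) = (7·5 − 10)5^{j−1} + (7·2 − 10)2^{j−1} = 25·5^{j−1} + 4·2^{j−1} = 5^{j+1} + 2^{j+1}.
This completes the inductive step, so u_k = 5^k + 2^k for all k ≥ 1.

u_k = 5^k + 2^k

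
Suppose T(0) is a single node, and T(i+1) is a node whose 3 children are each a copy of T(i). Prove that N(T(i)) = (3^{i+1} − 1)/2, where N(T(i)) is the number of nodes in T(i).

Base case: N(T(0)) = 1, and (3^{0+1} − 1)/2 = 1.
Assume N(T(k)) = (3^{k+1} − 1)/2.
Then N(T(k+1)) = 1 + 3N(T(k)) = 1 + 3·(3^{k+1} − 1)/2 = 1 + (3^{k+2} − 3)/2 = (2 + 3^{k+2} − 3)/2 = (3^{k+2} − 1)/2.
So the formula holds for k+1, and by induction N(T(i)) = (3^{i+1} − 1)/2 for all i ≥ 0.

N(T(i)) = (3^{i+1} − 1)/2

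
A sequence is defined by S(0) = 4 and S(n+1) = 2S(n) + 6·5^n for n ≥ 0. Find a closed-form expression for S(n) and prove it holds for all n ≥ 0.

Claim: S(n) = 2·2^n + 2·5^n.

Base case: S(0) = 4, and 2·2^0 + 2·5^0 = 2 + 2 = 4.
Assume S(k) = 2·2^k + 2·5^k for some k ≥ 0.
Then S(k+1) = 2S(k) + 6·5^k = 2·(2·2^k + 2·5^k) + 6·5^k = 2·2^{k+1} + 4·5^k + 6·5^k = 2·2^{k+1} + 10·5^k = 2·2^{k+1} + 2·5^{k+1}.
Hence S(n) = 2·2^n + 2·5^n for every n ≥ 0, by induction.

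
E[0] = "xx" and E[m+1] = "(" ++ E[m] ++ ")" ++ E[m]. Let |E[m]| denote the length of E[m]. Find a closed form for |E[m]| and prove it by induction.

Claim: |E[m]| = 2^{m+2} − 2.

Base case: |E[0]| = 2, and 2^{0+2} − 2 = 2.
Assume |E[j]| = 2^{j+2} − 2.
Then |E[j+1]| = 1 + |E[j]| + 1 + |E[j]| = 2|E[j]| + 2 = 2(2^{j+2} − 2) + 2 = 2^{j+3} − 4 + 2 = 2^{j+3} − 2.
So the formula holds for j+1, and by induction |E[m]| = 2^{m+2} − 2 for all m ≥ 0.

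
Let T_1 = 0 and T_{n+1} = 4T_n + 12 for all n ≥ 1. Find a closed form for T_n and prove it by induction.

Claim: T_n = 4^n − 4.

Base case: T_1 = 0, and 4^1 − 4 = 4 − 4 = 0.
Assume T_k = 4^k − 4 for some k ≥ 1.
Then T_{k+1} = 4T_k + 12 = 4·(4^k − 4) + 12 = 4^{k+1} − 16 + 12 = 4^{k+1} − 4.
So the formula holds for k+1, and by induction T_n = 4^n − 4 for all n ≥ 1.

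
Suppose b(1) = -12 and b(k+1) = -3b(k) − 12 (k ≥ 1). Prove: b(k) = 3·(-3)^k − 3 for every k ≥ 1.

Base case: b(1) = -12, and 3·(-3)^1 − 3 = -9 − 3 = -12.
Assume b(r) = 3·(-3)^r − 3 for some r ≥ 1.
Then b(r+1) = -3b(r) − 12 = -3·(3·(-3)^r − 3) − 12 = -9·(-3)^r + 9 − 12 = 3·(-3)^{r+1} − 3.
This completes the inductive step, so b(k) = 3·(-3)^k − 3 for all k ≥ 1.

b(k) = 3·(-3)^k − 3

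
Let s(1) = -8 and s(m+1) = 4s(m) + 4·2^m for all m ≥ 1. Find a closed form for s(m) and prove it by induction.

Claim: s(m) = -4^m − 2·2^m.

Base case: s(1) = -8, and -4^1 − 2·2^1 = -4 − 4 = -8.
Assume s(j) = -4^j − 2·2^j for some j ≥ 1.
Then s(j+1) = 4s(j) + 4·2^j = 4·(-4^j − 2·2^j) + 4·2^j = -4^{j+1} − 8·2^j + 4·2^j = -4^{j+1} − 4·2^j = -4^{j+1} − 2·2^{j+1}.
By induction, s(m) = -4^m − 2·2^m for all m ≥ 1.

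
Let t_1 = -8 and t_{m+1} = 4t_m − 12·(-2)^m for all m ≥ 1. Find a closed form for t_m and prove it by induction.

Claim: t_m = -4^m + 2·(-2)^m.

Base case: t_1 = -8, and -4^1 + 2·(-2)^1 = -4 − 4 = -8.
Assume t_r = -4^r + 2·(-2)^r for some r ≥ 1.
Then t_{r+1} = 4t_r − 12·(-2)^r = 4·(-4^r + 2·(-2)^r) − 12·(-2)^r = -4^{r+1} + 8·(-2)^r − 12·(-2)^r = -4^{r+1} − 4·(-2)^r = -4^{r+1} + 2·(-2)^{r+1}.
This completes the inductive step, so t_m = -4^m + 2·(-2)^m for all m ≥ 1.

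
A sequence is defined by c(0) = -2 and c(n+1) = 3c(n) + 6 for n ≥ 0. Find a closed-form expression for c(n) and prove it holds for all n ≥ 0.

Claim: c(n) = 3^n − 3.

Base case: c(0) = -2, and 3^0 − 3 = 1 − 3 = -2.
Assume c(r) = 3^r − 3 for some r ≥ 0.
Then c(r+1) = 3c(r) + 6 = 3·(3^r − 3) + 6 = 3^{r+1} − 9 + 6 = 3^{r+1} − 3.
By induction, c(n) = 3^n − 3 for all n ≥ 0.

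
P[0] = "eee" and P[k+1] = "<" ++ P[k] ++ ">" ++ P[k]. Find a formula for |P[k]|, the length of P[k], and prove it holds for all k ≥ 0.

Claim: |P[k]| = 5·2^k − 2.

Base case: |P[0]| = 3, and 5·2^0 − 2 = 3.
Assume |P[j]| = 5·2^j − 2.
Then |P[j+1]| = 1 + |P[j]| + 1 + |P[j]| = 2|P[j]| + 2 = 2(5·2^j − 2) + 2 = 5·2^{j+1} − 4 + 2 = 5·2^{j+1} − 2.
By induction, |P[k]| = 5·2^k − 2 for all k ≥ 0.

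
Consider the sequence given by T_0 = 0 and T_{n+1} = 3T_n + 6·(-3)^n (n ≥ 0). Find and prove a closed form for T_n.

Claim: T_n = 3^n − (-3)^n.

Base case: T_0 = 0, and 3^0 − (-3)^0 = 1 − 1 = 0.
Assume T_r = 3^r − (-3)^r for some r ≥ 0.
Then T_{r+1} = 3T_r + 6·(-3)^r = 3·(3^r − (-3)^r) + 6·(-3)^r = 3^{r+1} − 3·(-3)^r + 6·(-3)^r = 3^{r+1} + 3·(-3)^r = 3^{r+1} − (-3)^{r+1}.
By induction, T_n = 3^n − (-3)^n for all n ≥ 0.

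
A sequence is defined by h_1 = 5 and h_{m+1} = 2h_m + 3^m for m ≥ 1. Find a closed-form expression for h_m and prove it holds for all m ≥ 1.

Claim: h_m = 2^m + 3^m.

Base case: h_1 = 5, and 2^1 + 3^1 = 2 + 3 = 5.
Assume h_k = 2^k + 3^k for some k ≥ 1.
Then h_{k+1} = 2h_k + 3^k = 2·(2^k + 3^k) + 3^k = 2^{k+1} + 2·3^k + 3^k = 2^{k+1} + 3·3^k = 2^{k+1} + 3^{k+1}.
Hence h_m = 2^m + 3^m for every m ≥ 1, by induction.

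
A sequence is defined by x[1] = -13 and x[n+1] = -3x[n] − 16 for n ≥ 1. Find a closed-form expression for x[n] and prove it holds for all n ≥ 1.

Claim: x[n] = 3·(-3)^n − 4.

Base case: x[1] = -13, and 3·(-3)^1 − 4 = -9 − 4 = -13.
Assume x[j] = 3·(-3)^j − 4 for some j ≥ 1.
Then x[j+1] = -3x[j] − 16 = -3·(3·(-3)^j − 4) − 16 = -9·(-3)^j + 12 − 16 = 3·(-3)^{j+1} − 4.
By induction, x[n] = 3·(-3)^n − 4 for all n ≥ 1.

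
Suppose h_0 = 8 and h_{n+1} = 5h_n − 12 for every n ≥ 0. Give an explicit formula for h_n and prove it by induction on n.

Claim: h_n = 5^{n+1} + 3.

Base case: h_0 = 8, and 5^{0+1} + 3 = 5 + 3 = 8.
Assume h_m = 5^{m+1} + 3 for some m ≥ 0.
Then h_{m+1} = 5h_m − 12 = 5·(5^{m+1} + 3) − 12 = 5^{m+2} + 15 − 12 = 5^{m+2} + 3.
Hence h_n = 5^{n+1} + 3 for every n ≥ 0, by induction.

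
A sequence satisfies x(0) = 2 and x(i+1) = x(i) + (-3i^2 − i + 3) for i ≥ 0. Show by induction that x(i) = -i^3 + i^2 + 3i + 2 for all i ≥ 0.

Base case: x(0) = 2, and -0^3 + 0^2 + 3·0 + 2 = 2.
Assume x(m) = -m^3 + m^2 + 3m + 2.
Then x(m+1) = x(m) + (-3m^2 − m + 3) = (-m^3 + m^2 + 3m + 2) + (-3m^2 − m + 3) = -m^3 − 2m^2 + 2m + 5,
and -(m+1)^3 + (m+1)^2 + 3·(m+1) + 2 = -m^3 − 2m^2 + 2m + 5.
Hence x(i) = -i^3 + i^2 + 3i + 2 for every i ≥ 0, by induction.

x(i) = -i^3 + i^2 + 3i + 2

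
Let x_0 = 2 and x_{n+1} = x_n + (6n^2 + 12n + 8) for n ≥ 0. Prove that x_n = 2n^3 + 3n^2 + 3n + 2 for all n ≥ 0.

Base case: x_0 = 2, and 2·0^3 + 3·0^2 + 3·0 + 2 = 2.
Assume x_k = 2k^3 + 3k^2 + 3k + 2.
Then x_{k+1} = x_k + (6k^2 + 12k + 8) = (2k^3 + 3k^2 + 3k + 2) + (6k^2 + 12k + 8) = 2k^3 + 9k^2 + 15k + 10,
and 2·(k+1)^3 + 3·(k+1)^2 + 3·(k+1) + 2 = 2k^3 + 9k^2 + 15k + 10.
By induction, x_n = 2n^3 + 3n^2 + 3n + 2 for all n ≥ 0.

x_n = 2n^3 + 3n^2 + 3n + 2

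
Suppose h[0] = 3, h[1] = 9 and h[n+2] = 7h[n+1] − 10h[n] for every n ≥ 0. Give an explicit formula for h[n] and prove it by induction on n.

Claim: h[n] = 5^n + 2·2^n.

Base cases: h[0] = 3 and 5^0 + 2·2^0 = 3; h[1] = 9 and 5^1 + 2·2^1 = 9.
Assume h[i] = 5^i + 2·2^i for all 0 ≤ i ≤ j, where j ≥ 1.
Then h[j+1] = 7h[j] − 10h[j−1] = 7·(5^j + 2·2^j) − 10·(5^{j−1} + 2·2^{j−1}) = (7·5 − 10)5^{j−1} + 2·(7·2 − 10)2^{j−1} = 25·5^{j−1} + 8·2^{j−1} = 5^{j+1} + 2·2^{j+1}.
By strong induction, h[n] = 5^n + 2·2^n for all n ≥ 0.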